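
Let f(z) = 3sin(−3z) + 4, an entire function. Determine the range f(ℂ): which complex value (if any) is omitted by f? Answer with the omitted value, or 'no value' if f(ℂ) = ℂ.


Little Picard bounds the complement of f(ℂ) to at most one point.
sin is entire and surjective onto ℂ: for every w ∈ ℂ, sin(ζ) = w has a solution ζ ∈ ℂ (e.g., via the complex inverse arcsin). With ζ = −3z this gives z = ζ/(-3). Then 3·sin(−3z) takes every value in 3·ℂ = ℂ, and adding 4 is a bijection of ℂ. So f is surjective and omits no value. (Note: only on the real line is sin bounded by [−1, 1].)

Omitted value: no value.


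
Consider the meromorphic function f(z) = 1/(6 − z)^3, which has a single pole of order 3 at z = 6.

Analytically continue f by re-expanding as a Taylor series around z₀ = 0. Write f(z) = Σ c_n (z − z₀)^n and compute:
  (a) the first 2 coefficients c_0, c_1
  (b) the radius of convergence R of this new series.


Let w = z − z₀, so z = z₀ + w.
Then 6 − z = 6 − (z₀ + w) = (6 − z₀) − w = 6 − w.
f(z) = 1/(6 − w)^3 = (1/(6)^3) · (1 − w/(6))^{−3}.
By the binomial series (1−u)^{−3} = Σ_{n≥0} C(n+2, 2) u^n for |u|<1, with u = w/(6):
  c_n = C(n+2, 2) / (6)^(n+3).
  c_0 = 1/(6)^3 = 1/216.
  c_1 = 3/(6)^4 = 1/432.
The series is valid for |w/d| < 1, i.e. |z − z₀| < |d|.
Radius of convergence: R = |6 − z₀| = |6| = 6 (distance from z₀ to the singularity z = 6).

c_0 = 1/216, c_1 = 1/432; R = 6.


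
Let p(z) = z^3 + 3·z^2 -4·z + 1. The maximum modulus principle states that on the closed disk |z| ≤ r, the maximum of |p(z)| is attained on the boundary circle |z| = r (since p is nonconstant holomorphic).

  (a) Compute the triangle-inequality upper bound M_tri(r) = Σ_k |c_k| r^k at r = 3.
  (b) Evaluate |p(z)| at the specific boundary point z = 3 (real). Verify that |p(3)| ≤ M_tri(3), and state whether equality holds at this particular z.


Coefficients: c_0 = 1, c_1 = -4, c_2 = 3, c_3 = 1. Radius r = 3.
Part (a). Triangle bound: M_tri(r) = Σ_k |c_k| r^k
  = |1|·3^0 + |-4|·3^1 + |3|·3^2 + |1|·3^3
  = 1 + 12 + 27 + 27 = 67.
This bounds M(r) := max_{|z|=r} |p(z)| from above; equality holds iff all terms c_k z^k can be made to align in phase at a single z on |z|=r.
Part (b). At z = 3 (real, on the circle |z| = r):
  p(3) = (1)·3^0 + (-4)·3^1 + (3)·3^2 + (1)·3^3 = 43.
  |p(3)| = 43.
Check: |p(3)| = 43 ≤ 67 = M_tri(3). ✓ Equality does not hold at z = 3 (the coefficients have mixed signs, so the terms do not all align in phase there).

M_tri(3) = 67; |p(3)| = 43; equality at z=3: no.


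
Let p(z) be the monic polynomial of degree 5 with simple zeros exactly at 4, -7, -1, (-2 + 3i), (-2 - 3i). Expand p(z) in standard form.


The polynomial is p(z) = ∏_{α ∈ S} (z − α), where S = {4, -7, -1, (-2 + 3i), (-2 - 3i)}.
Expanding the product yields: p(z) = z^5 + 8·z^4 + 4·z^3 -76·z^2 -437·z -364.
Note conjugate pairs combine to real quadratics: (z − (-2+3i))(z − (-2−3i)) = z² + 4z + 13.
The resulting polynomial has degree 5 and real coefficients as required.

p(z) = z^5 + 8·z^4 + 4·z^3 -76·z^2 -437·z -364.


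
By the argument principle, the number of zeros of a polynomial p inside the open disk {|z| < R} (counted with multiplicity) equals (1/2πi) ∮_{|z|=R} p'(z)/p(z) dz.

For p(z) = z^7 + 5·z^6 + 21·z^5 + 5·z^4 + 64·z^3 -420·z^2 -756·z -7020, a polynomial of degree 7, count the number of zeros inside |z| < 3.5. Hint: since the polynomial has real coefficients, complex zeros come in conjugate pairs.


The zeros of p are: (-2 + 3i), (-2 - 3i), (1 + 3i), (1 - 3i), 3, (-3 + 3i), (-3 - 3i).
Their magnitudes are: 3.606, 3.606, 3.162, 3.162, 3, 4.243, 4.243.
Zeros with |z| < R = 3.5: (1 + 3i), (1 - 3i), 3.
Count = 3.
By the argument principle, (1/2πi) ∮_{|z|=R} p'(z)/p(z) dz equals exactly this count.

Number of zeros inside |z| < 3.5: 3.


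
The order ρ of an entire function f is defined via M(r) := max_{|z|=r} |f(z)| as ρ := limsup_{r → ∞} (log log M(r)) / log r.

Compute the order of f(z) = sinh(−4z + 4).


sinh(w) is a linear combination of e^{iw} and e^{−iw} (or e^w, e^{−w} in the hyperbolic case), so |sinh(w)| ≤ e^{|w|}. With w = −4z + 4, |w| ≤ 4|z| + 4 = 4r + 4 on |z| = r, giving M(r) ≤ e^{4r + 4}, so ρ ≤ 1. On a suitable ray (z = it for sin/cos; z = t for sinh/cosh, t real → ∞), |sinh(−4z + 4)| grows like e^{4|t|}/2, so ρ ≥ 1. Hence ρ = 1.
Therefore ρ = 1.

Order ρ = 1.


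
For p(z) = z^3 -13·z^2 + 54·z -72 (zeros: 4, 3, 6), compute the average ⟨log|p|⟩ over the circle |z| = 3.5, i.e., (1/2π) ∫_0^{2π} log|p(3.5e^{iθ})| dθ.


Zeros: 3, 4, 6; r = 3.5.
Inside |z| < r: 3. Outside (|z| ≥ r): 4, 6.
p(0) = -72, so log|p(0)| = log(72) = 4.2767.
Apply Jensen: I(r) = log|p(0)| + Σ_k log(r/|z_k|), summed over zeros inside |z| < r.
  log(r/|z_k|) for z_k = 3: log(3.5/3) = 0.1542
  Outside zeros (4, 6) contribute nothing to the Jensen sum.
Sum over inside zeros: 0.1542.
I(r) = log|p(0)| + (inside sum) = 4.2767 + 0.1542 = 4.4308.
Note: since some zeros are outside |z| ≤ r, the simplified n·log(r) form does NOT apply — only the inside zeros contribute.

I(r) ≈ 4.4308.


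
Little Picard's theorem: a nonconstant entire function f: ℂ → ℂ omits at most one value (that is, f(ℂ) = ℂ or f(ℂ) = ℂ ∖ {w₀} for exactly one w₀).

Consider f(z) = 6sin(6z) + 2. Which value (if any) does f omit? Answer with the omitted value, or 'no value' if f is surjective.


Little Picard bounds the complement of f(ℂ) to at most one point.
sin is entire and surjective onto ℂ: for every w ∈ ℂ, sin(ζ) = w has a solution ζ ∈ ℂ (e.g., via the complex inverse arcsin). With ζ = 6z this gives z = ζ/(6). Then 6·sin(6z) takes every value in 6·ℂ = ℂ, and adding 2 is a bijection of ℂ. So f is surjective and omits no value. (Note: only on the real line is sin bounded by [−1, 1].)

Omitted value: no value.


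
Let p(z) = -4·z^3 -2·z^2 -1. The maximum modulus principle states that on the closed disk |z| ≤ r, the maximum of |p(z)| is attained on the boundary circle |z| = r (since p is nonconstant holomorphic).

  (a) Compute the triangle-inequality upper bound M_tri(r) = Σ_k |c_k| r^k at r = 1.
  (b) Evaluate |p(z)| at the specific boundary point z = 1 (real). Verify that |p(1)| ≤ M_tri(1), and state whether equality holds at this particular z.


Coefficients: c_0 = -1, c_1 = 0, c_2 = -2, c_3 = -4. Radius r = 1.
Part (a). Triangle bound: M_tri(r) = Σ_k |c_k| r^k
  = |-1|·1^0 + |0|·1^1 + |-2|·1^2 + |-4|·1^3
  = 1 + 0 + 2 + 4 = 7.
This bounds M(r) := max_{|z|=r} |p(z)| from above; equality holds iff all terms c_k z^k can be made to align in phase at a single z on |z|=r.
Part (b). At z = 1 (real, on the circle |z| = r):
  p(1) = (-1)·1^0 + (0)·1^1 + (-2)·1^2 + (-4)·1^3 = -7.
  |p(1)| = 7.
Since all nonzero coefficients share the same sign, |p(1)| = 7 = M_tri(1); the triangle bound is attained at z = 1, so in fact M(r) = 7.

M_tri(1) = 7; |p(1)| = 7; equality at z=1: yes.


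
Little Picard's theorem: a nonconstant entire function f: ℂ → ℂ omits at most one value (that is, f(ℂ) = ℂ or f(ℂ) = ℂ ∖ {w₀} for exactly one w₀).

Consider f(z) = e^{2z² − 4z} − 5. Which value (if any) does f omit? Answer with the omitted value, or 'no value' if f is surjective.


Little Picard bounds the complement of f(ℂ) to at most one point.
The exponent g(z) = 2z² − 4z is a nonconstant polynomial, hence surjective onto ℂ. So e^{g(z)} takes every value in {e^w : w ∈ ℂ} = ℂ ∖ {0}. Adding -5 shifts the range to ℂ ∖ {-5}. f omits exactly -5.

Omitted value: -5.


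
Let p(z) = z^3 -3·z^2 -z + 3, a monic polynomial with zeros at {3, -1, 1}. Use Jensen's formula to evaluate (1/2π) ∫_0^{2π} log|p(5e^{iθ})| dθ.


Zeros: -1, 1, 3; r = 5.
Inside |z| < r: -1, 1, 3. Outside (|z| ≥ r): ∅.
p(0) = 3, so log|p(0)| = log(3) = 1.0986.
Apply Jensen: I(r) = log|p(0)| + Σ_k log(r/|z_k|), summed over zeros inside |z| < r.
  log(r/|z_k|) for z_k = 3: log(5/3) = 0.5108
  log(r/|z_k|) for z_k = -1: log(5/1) = 1.6094
  log(r/|z_k|) for z_k = 1: log(5/1) = 1.6094
Sum over inside zeros: 3.7297.
I(r) = log|p(0)| + (inside sum) = 1.0986 + 3.7297 = 4.8283.
Closed form (all zeros inside, monic): I(r) = n·log(r) = 3·log(5) = 4.8283. ✓

I(r) ≈ 4.8283.


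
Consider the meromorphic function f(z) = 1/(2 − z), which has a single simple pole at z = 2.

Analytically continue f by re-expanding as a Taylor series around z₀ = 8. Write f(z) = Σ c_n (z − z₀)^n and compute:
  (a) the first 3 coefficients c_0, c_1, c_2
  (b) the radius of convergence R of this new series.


Let w = z − z₀, so z = z₀ + w.
Then 2 − z = 2 − (z₀ + w) = (2 − z₀) − w = -6 − w.
f(z) = 1/(-6 − w) = (1/(-6)) · 1/(1 − w/(-6)) = Σ_{n≥0} w^n / (-6)^(n+1).
So c_n = 1/(-6)^(n+1):
  c_0 = 1/(-6)^1 = -1/6.
  c_1 = 1/(-6)^2 = 1/36.
  c_2 = 1/(-6)^3 = -1/216.
The series is valid for |w/d| < 1, i.e. |z − z₀| < |d|.
Radius of convergence: R = |2 − z₀| = |-6| = 6 (distance from z₀ to the singularity z = 2).

c_0 = -1/6, c_1 = 1/36, c_2 = -1/216; R = 6.


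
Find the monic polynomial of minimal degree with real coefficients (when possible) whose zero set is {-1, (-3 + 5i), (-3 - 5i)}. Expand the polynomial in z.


The polynomial is p(z) = ∏_{α ∈ S} (z − α), where S = {-1, (-3 + 5i), (-3 - 5i)}.
Expanding the product yields: p(z) = z^3 + 7·z^2 + 40·z + 34.
Note conjugate pairs combine to real quadratics: (z − (-3+5i))(z − (-3−5i)) = z² + 6z + 34.
The resulting polynomial has degree 3 and real coefficients as required.

p(z) = z^3 + 7·z^2 + 40·z + 34.


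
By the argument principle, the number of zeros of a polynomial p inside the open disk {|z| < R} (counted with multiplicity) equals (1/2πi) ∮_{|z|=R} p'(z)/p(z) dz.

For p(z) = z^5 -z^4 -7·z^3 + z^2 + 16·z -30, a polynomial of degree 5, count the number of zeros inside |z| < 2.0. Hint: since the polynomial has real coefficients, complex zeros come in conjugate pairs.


The zeros of p are: (1 + 1i), (1 - 1i), 3, (-2 + 1i), (-2 - 1i).
Their magnitudes are: 1.414, 1.414, 3, 2.236, 2.236.
Zeros with |z| < R = 2.0: (1 + 1i), (1 - 1i).
Count = 2.
By the argument principle, (1/2πi) ∮_{|z|=R} p'(z)/p(z) dz equals exactly this count.

Number of zeros inside |z| < 2.0: 2.


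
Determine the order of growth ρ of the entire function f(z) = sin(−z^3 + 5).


Write sin(w) = (e^{iw} ± e^{−iw})/(2 or 2i), so |sin(w)| ≤ e^{|w|}. With w = −z^3 + 5, |w| ≤ 1r^3 + 5 on |z|=r, giving M(r) ≤ e^{1r^3 + 5} and ρ ≤ 3. For the lower bound, choose z on |z|=r with -1z^3 purely imaginary of modulus 1r^3; then |sin(−z^3 + 5)| grows like e^{1r^3}/2, so ρ ≥ 3. Hence ρ = 3.
Therefore ρ = 3.

Order ρ = 3.


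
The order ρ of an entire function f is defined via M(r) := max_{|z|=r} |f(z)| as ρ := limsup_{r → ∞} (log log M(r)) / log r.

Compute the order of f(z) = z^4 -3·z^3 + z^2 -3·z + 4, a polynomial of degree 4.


|f(z)| ≤ Σ|c_k|·r^k = O(r^4) as r → ∞. Polynomial growth is O(e^{r^ε}) for every ε > 0 (since r^4/e^{r^ε} → 0), so ρ ≤ ε for all ε > 0, i.e. ρ = 0. Every nonconstant polynomial has order 0.
Therefore ρ = 0.

Order ρ = 0.


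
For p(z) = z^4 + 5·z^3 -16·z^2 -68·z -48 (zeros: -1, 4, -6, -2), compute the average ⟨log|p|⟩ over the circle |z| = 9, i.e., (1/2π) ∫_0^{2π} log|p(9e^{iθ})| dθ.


Zeros: -6, -2, -1, 4; r = 9.
Inside |z| < r: -6, -2, -1, 4. Outside (|z| ≥ r): ∅.
p(0) = -48, so log|p(0)| = log(48) = 3.8712.
Apply Jensen: I(r) = log|p(0)| + Σ_k log(r/|z_k|), summed over zeros inside |z| < r.
  log(r/|z_k|) for z_k = -1: log(9/1) = 2.1972
  log(r/|z_k|) for z_k = 4: log(9/4) = 0.8109
  log(r/|z_k|) for z_k = -6: log(9/6) = 0.4055
  log(r/|z_k|) for z_k = -2: log(9/2) = 1.5041
Sum over inside zeros: 4.9177.
I(r) = log|p(0)| + (inside sum) = 3.8712 + 4.9177 = 8.7889.
Closed form (all zeros inside, monic): I(r) = n·log(r) = 4·log(9) = 8.7889. ✓

I(r) ≈ 8.7889.


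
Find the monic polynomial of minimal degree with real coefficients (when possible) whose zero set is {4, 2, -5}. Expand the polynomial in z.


The polynomial is p(z) = ∏_{α ∈ S} (z − α), where S = {4, 2, -5}.
Expanding the product yields: p(z) = z^3 -z^2 -22·z + 40.
The resulting polynomial has degree 3 and real coefficients as required.

p(z) = z^3 -z^2 -22·z + 40.


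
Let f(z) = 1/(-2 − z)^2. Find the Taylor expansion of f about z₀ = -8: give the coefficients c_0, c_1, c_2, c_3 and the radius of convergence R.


Let w = z − z₀, so z = z₀ + w.
Then -2 − z = -2 − (z₀ + w) = (-2 − z₀) − w = 6 − w.
f(z) = 1/(6 − w)^2 = (1/(6)^2) · (1 − w/(6))^{−2}.
By the binomial series (1−u)^{−2} = Σ_{n≥0} C(n+1, 1) u^n for |u|<1, with u = w/(6):
  c_n = C(n+1, 1) / (6)^(n+2).
  c_0 = 1/(6)^2 = 1/36.
  c_1 = 2/(6)^3 = 1/108.
  c_2 = 3/(6)^4 = 1/432.
  c_3 = 4/(6)^5 = 1/1944.
The series is valid for |w/d| < 1, i.e. |z − z₀| < |d|.
Radius of convergence: R = |-2 − z₀| = |6| = 6 (distance from z₀ to the singularity z = -2).

c_0 = 1/36, c_1 = 1/108, c_2 = 1/432, c_3 = 1/1944; R = 6.


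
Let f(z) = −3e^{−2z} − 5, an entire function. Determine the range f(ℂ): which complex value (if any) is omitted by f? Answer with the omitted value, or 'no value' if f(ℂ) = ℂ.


Little Picard bounds the complement of f(ℂ) to at most one point.
e^{−2z} is never zero on ℂ, so -3·e^{−2z} takes every value in ℂ ∖ {0}. Adding -5 shifts the range to ℂ ∖ {-5}. Thus f omits exactly the value -5.

Omitted value: -5.


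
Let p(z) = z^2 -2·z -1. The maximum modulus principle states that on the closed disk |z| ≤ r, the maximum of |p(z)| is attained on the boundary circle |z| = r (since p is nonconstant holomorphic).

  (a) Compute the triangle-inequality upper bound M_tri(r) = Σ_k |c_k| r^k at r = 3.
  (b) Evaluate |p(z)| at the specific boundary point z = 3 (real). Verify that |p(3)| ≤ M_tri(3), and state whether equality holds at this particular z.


Coefficients: c_0 = -1, c_1 = -2, c_2 = 1. Radius r = 3.
Part (a). Triangle bound: M_tri(r) = Σ_k |c_k| r^k
  = |-1|·3^0 + |-2|·3^1 + |1|·3^2
  = 1 + 6 + 9 = 16.
This bounds M(r) := max_{|z|=r} |p(z)| from above; equality holds iff all terms c_k z^k can be made to align in phase at a single z on |z|=r.
Part (b). At z = 3 (real, on the circle |z| = r):
  p(3) = (-1)·3^0 + (-2)·3^1 + (1)·3^2 = 2.
  |p(3)| = 2.
Check: |p(3)| = 2 ≤ 16 = M_tri(3). ✓ Equality does not hold at z = 3 (the coefficients have mixed signs, so the terms do not all align in phase there).

M_tri(3) = 16; |p(3)| = 2; equality at z=3: no.


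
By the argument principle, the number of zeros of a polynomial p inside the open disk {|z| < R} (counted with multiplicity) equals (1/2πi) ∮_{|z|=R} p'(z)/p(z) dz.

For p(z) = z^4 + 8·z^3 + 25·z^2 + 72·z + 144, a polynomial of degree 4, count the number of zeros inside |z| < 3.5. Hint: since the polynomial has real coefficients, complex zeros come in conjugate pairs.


The zeros of p are: -4, -4, (0 + 3i), (0 - 3i).
Their magnitudes are: 4, 4, 3, 3.
Zeros with |z| < R = 3.5: (0 + 3i), (0 - 3i).
Count = 2.
By the argument principle, (1/2πi) ∮_{|z|=R} p'(z)/p(z) dz equals exactly this count.

Number of zeros inside |z| < 3.5: 2.


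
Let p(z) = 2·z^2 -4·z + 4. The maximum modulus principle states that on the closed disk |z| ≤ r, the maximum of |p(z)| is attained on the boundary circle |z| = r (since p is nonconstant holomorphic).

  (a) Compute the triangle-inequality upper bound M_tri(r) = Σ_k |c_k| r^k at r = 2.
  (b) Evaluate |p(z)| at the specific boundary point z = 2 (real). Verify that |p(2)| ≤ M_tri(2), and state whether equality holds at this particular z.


Coefficients: c_0 = 4, c_1 = -4, c_2 = 2. Radius r = 2.
Part (a). Triangle bound: M_tri(r) = Σ_k |c_k| r^k
  = |4|·2^0 + |-4|·2^1 + |2|·2^2
  = 4 + 8 + 8 = 20.
This bounds M(r) := max_{|z|=r} |p(z)| from above; equality holds iff all terms c_k z^k can be made to align in phase at a single z on |z|=r.
Part (b). At z = 2 (real, on the circle |z| = r):
  p(2) = (4)·2^0 + (-4)·2^1 + (2)·2^2 = 4.
  |p(2)| = 4.
Check: |p(2)| = 4 ≤ 20 = M_tri(2). ✓ Equality does not hold at z = 2 (the coefficients have mixed signs, so the terms do not all align in phase there).

M_tri(2) = 20; |p(2)| = 4; equality at z=2: no.


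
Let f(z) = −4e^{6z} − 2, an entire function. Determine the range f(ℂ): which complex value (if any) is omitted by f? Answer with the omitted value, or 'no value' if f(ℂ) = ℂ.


Little Picard bounds the complement of f(ℂ) to at most one point.
e^{6z} is never zero on ℂ, so -4·e^{6z} takes every value in ℂ ∖ {0}. Adding -2 shifts the range to ℂ ∖ {-2}. Thus f omits exactly the value -2.

Omitted value: -2.


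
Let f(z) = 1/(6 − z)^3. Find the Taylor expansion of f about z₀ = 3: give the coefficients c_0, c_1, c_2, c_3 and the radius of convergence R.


Let w = z − z₀, so z = z₀ + w.
Then 6 − z = 6 − (z₀ + w) = (6 − z₀) − w = 3 − w.
f(z) = 1/(3 − w)^3 = (1/(3)^3) · (1 − w/(3))^{−3}.
By the binomial series (1−u)^{−3} = Σ_{n≥0} C(n+2, 2) u^n for |u|<1, with u = w/(3):
  c_n = C(n+2, 2) / (3)^(n+3).
  c_0 = 1/(3)^3 = 1/27.
  c_1 = 3/(3)^4 = 1/27.
  c_2 = 6/(3)^5 = 2/81.
  c_3 = 10/(3)^6 = 10/729.
The series is valid for |w/d| < 1, i.e. |z − z₀| < |d|.
Radius of convergence: R = |6 − z₀| = |3| = 3 (distance from z₀ to the singularity z = 6).

c_0 = 1/27, c_1 = 1/27, c_2 = 2/81, c_3 = 10/729; R = 3.


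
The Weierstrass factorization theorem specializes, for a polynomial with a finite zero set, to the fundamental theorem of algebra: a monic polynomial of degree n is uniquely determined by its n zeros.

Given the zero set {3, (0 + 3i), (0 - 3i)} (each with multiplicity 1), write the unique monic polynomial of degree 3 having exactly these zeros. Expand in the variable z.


The polynomial is p(z) = ∏_{α ∈ S} (z − α), where S = {3, (0 + 3i), (0 - 3i)}.
Expanding the product yields: p(z) = z^3 -3·z^2 + 9·z -27.
Note conjugate pairs combine to real quadratics: (z − (0+3i))(z − (0−3i)) = z² + 9.
The resulting polynomial has degree 3 and real coefficients as required.

p(z) = z^3 -3·z^2 + 9·z -27.


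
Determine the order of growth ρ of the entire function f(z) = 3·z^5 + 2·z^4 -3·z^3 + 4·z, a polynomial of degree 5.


|f(z)| ≤ Σ|c_k|·r^k = O(r^5) as r → ∞. Polynomial growth is O(e^{r^ε}) for every ε > 0 (since r^5/e^{r^ε} → 0), so ρ ≤ ε for all ε > 0, i.e. ρ = 0. Every nonconstant polynomial has order 0.
Therefore ρ = 0.

Order ρ = 0.


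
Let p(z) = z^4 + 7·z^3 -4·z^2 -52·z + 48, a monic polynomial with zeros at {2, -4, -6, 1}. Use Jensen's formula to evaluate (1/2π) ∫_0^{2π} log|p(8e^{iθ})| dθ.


Zeros: -6, -4, 1, 2; r = 8.
Inside |z| < r: -6, -4, 1, 2. Outside (|z| ≥ r): ∅.
p(0) = 48, so log|p(0)| = log(48) = 3.8712.
Apply Jensen: I(r) = log|p(0)| + Σ_k log(r/|z_k|), summed over zeros inside |z| < r.
  log(r/|z_k|) for z_k = 2: log(8/2) = 1.3863
  log(r/|z_k|) for z_k = -4: log(8/4) = 0.6931
  log(r/|z_k|) for z_k = -6: log(8/6) = 0.2877
  log(r/|z_k|) for z_k = 1: log(8/1) = 2.0794
Sum over inside zeros: 4.4466.
I(r) = log|p(0)| + (inside sum) = 3.8712 + 4.4466 = 8.3178.
Closed form (all zeros inside, monic): I(r) = n·log(r) = 4·log(8) = 8.3178. ✓

I(r) ≈ 8.3178.


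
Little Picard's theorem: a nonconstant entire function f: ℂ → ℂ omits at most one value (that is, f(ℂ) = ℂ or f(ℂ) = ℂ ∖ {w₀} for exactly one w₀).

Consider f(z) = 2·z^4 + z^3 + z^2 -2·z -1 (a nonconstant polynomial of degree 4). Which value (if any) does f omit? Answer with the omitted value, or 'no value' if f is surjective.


Little Picard bounds the complement of f(ℂ) to at most one point.
For every w ∈ ℂ, the equation p(z) − w = 0 is a nonconstant polynomial in z and hence has at least one root by the fundamental theorem of algebra. So p is surjective onto ℂ, omitting no value.

Omitted value: no value.


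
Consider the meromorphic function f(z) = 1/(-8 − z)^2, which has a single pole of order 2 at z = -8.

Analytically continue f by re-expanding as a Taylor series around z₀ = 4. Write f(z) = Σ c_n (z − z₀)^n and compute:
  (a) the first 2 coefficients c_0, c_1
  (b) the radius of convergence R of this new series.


Let w = z − z₀, so z = z₀ + w.
Then -8 − z = -8 − (z₀ + w) = (-8 − z₀) − w = -12 − w.
f(z) = 1/(-12 − w)^2 = (1/(-12)^2) · (1 − w/(-12))^{−2}.
By the binomial series (1−u)^{−2} = Σ_{n≥0} C(n+1, 1) u^n for |u|<1, with u = w/(-12):
  c_n = C(n+1, 1) / (-12)^(n+2).
  c_0 = 1/(-12)^2 = 1/144.
  c_1 = 2/(-12)^3 = -1/864.
The series is valid for |w/d| < 1, i.e. |z − z₀| < |d|.
Radius of convergence: R = |-8 − z₀| = |-12| = 12 (distance from z₀ to the singularity z = -8).

c_0 = 1/144, c_1 = -1/864; R = 12.


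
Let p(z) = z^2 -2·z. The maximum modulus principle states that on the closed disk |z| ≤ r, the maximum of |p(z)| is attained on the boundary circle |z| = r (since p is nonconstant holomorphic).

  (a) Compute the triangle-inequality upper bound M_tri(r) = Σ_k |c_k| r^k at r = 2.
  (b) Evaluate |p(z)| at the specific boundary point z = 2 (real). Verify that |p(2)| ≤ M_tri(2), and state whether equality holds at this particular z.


Coefficients: c_0 = 0, c_1 = -2, c_2 = 1. Radius r = 2.
Part (a). Triangle bound: M_tri(r) = Σ_k |c_k| r^k
  = |0|·2^0 + |-2|·2^1 + |1|·2^2
  = 0 + 4 + 4 = 8.
This bounds M(r) := max_{|z|=r} |p(z)| from above; equality holds iff all terms c_k z^k can be made to align in phase at a single z on |z|=r.
Part (b). At z = 2 (real, on the circle |z| = r):
  p(2) = (0)·2^0 + (-2)·2^1 + (1)·2^2 = 0.
  |p(2)| = 0.
Check: |p(2)| = 0 ≤ 8 = M_tri(2). ✓ Equality does not hold at z = 2 (the coefficients have mixed signs, so the terms do not all align in phase there).

M_tri(2) = 8; |p(2)| = 0; equality at z=2: no.


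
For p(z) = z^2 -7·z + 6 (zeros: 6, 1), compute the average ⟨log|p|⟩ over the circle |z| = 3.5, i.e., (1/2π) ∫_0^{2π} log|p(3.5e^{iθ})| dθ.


Zeros: 1, 6; r = 3.5.
Inside |z| < r: 1. Outside (|z| ≥ r): 6.
p(0) = 6, so log|p(0)| = log(6) = 1.7918.
Apply Jensen: I(r) = log|p(0)| + Σ_k log(r/|z_k|), summed over zeros inside |z| < r.
  log(r/|z_k|) for z_k = 1: log(3.5/1) = 1.2528
  Outside zeros (6) contribute nothing to the Jensen sum.
Sum over inside zeros: 1.2528.
I(r) = log|p(0)| + (inside sum) = 1.7918 + 1.2528 = 3.0445.
Note: since some zeros are outside |z| ≤ r, the simplified n·log(r) form does NOT apply — only the inside zeros contribute.

I(r) ≈ 3.0445.


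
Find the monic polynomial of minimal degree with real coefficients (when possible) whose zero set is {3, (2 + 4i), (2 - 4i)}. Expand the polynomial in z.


The polynomial is p(z) = ∏_{α ∈ S} (z − α), where S = {3, (2 + 4i), (2 - 4i)}.
Expanding the product yields: p(z) = z^3 -7·z^2 + 32·z -60.
Note conjugate pairs combine to real quadratics: (z − (2+4i))(z − (2−4i)) = z² − 4z + 20.
The resulting polynomial has degree 3 and real coefficients as required.

p(z) = z^3 -7·z^2 + 32·z -60.


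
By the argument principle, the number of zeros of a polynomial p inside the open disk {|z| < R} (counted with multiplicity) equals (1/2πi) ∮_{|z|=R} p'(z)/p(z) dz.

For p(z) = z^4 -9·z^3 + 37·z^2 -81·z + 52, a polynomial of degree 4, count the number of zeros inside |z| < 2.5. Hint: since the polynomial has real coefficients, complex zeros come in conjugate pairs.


The zeros of p are: 1, (2 + 3i), (2 - 3i), 4.
Their magnitudes are: 1, 3.606, 3.606, 4.
Zeros with |z| < R = 2.5: 1.
Count = 1.
By the argument principle, (1/2πi) ∮_{|z|=R} p'(z)/p(z) dz equals exactly this count.

Number of zeros inside |z| < 2.5: 1.


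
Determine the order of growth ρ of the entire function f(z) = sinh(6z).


sinh(w) is a linear combination of e^{iw} and e^{−iw} (or e^w, e^{−w} in the hyperbolic case), so |sinh(w)| ≤ e^{|w|}. With w = 6z, |w| ≤ 6|z| + 0 = 6r + 0 on |z| = r, giving M(r) ≤ e^{6r + 0}, so ρ ≤ 1. On a suitable ray (z = it for sin/cos; z = t for sinh/cosh, t real → ∞), |sinh(6z)| grows like e^{6|t|}/2, so ρ ≥ 1. Hence ρ = 1.
Therefore ρ = 1.

Order ρ = 1.


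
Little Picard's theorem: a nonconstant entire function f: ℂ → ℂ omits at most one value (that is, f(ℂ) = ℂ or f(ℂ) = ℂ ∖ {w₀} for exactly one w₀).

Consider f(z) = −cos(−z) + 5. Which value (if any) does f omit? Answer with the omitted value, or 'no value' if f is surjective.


Little Picard bounds the complement of f(ℂ) to at most one point.
cos is entire and surjective onto ℂ: for every w ∈ ℂ, cos(ζ) = w has a solution ζ ∈ ℂ (e.g., via the complex inverse arccos). With ζ = −z this gives z = ζ/(-1). Then -1·cos(−z) takes every value in -1·ℂ = ℂ, and adding 5 is a bijection of ℂ. So f is surjective and omits no value. (Note: only on the real line is cos bounded by [−1, 1].)

Omitted value: no value.


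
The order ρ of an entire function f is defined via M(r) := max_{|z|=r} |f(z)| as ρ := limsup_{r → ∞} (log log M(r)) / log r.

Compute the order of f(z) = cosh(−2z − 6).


cosh(w) is a linear combination of e^{iw} and e^{−iw} (or e^w, e^{−w} in the hyperbolic case), so |cosh(w)| ≤ e^{|w|}. With w = −2z − 6, |w| ≤ 2|z| + 6 = 2r + 6 on |z| = r, giving M(r) ≤ e^{2r + 6}, so ρ ≤ 1. On a suitable ray (z = it for sin/cos; z = t for sinh/cosh, t real → ∞), |cosh(−2z − 6)| grows like e^{2|t|}/2, so ρ ≥ 1. Hence ρ = 1.
Therefore ρ = 1.

Order ρ = 1.


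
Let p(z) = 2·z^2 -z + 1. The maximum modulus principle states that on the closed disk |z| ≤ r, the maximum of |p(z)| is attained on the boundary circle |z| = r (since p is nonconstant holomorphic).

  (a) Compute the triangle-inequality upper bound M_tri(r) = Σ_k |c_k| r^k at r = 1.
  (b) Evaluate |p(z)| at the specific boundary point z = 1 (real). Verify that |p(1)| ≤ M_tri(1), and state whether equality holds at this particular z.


Coefficients: c_0 = 1, c_1 = -1, c_2 = 2. Radius r = 1.
Part (a). Triangle bound: M_tri(r) = Σ_k |c_k| r^k
  = |1|·1^0 + |-1|·1^1 + |2|·1^2
  = 1 + 1 + 2 = 4.
This bounds M(r) := max_{|z|=r} |p(z)| from above; equality holds iff all terms c_k z^k can be made to align in phase at a single z on |z|=r.
Part (b). At z = 1 (real, on the circle |z| = r):
  p(1) = (1)·1^0 + (-1)·1^1 + (2)·1^2 = 2.
  |p(1)| = 2.
Check: |p(1)| = 2 ≤ 4 = M_tri(1). ✓ Equality does not hold at z = 1 (the coefficients have mixed signs, so the terms do not all align in phase there).

M_tri(1) = 4; |p(1)| = 2; equality at z=1: no.


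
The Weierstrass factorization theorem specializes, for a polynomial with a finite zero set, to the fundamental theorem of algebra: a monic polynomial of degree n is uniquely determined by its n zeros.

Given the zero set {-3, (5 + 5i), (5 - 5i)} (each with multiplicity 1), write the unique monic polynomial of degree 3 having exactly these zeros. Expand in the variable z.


The polynomial is p(z) = ∏_{α ∈ S} (z − α), where S = {-3, (5 + 5i), (5 - 5i)}.
Expanding the product yields: p(z) = z^3 -7·z^2 + 20·z + 150.
Note conjugate pairs combine to real quadratics: (z − (5+5i))(z − (5−5i)) = z² − 10z + 50.
The resulting polynomial has degree 3 and real coefficients as required.

p(z) = z^3 -7·z^2 + 20·z + 150.


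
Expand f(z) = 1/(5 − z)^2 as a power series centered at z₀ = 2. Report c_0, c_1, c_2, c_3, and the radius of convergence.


Let w = z − z₀, so z = z₀ + w.
Then 5 − z = 5 − (z₀ + w) = (5 − z₀) − w = 3 − w.
f(z) = 1/(3 − w)^2 = (1/(3)^2) · (1 − w/(3))^{−2}.
By the binomial series (1−u)^{−2} = Σ_{n≥0} C(n+1, 1) u^n for |u|<1, with u = w/(3):
  c_n = C(n+1, 1) / (3)^(n+2).
  c_0 = 1/(3)^2 = 1/9.
  c_1 = 2/(3)^3 = 2/27.
  c_2 = 3/(3)^4 = 1/27.
  c_3 = 4/(3)^5 = 4/243.
The series is valid for |w/d| < 1, i.e. |z − z₀| < |d|.
Radius of convergence: R = |5 − z₀| = |3| = 3 (distance from z₀ to the singularity z = 5).

c_0 = 1/9, c_1 = 2/27, c_2 = 1/27, c_3 = 4/243; R = 3.


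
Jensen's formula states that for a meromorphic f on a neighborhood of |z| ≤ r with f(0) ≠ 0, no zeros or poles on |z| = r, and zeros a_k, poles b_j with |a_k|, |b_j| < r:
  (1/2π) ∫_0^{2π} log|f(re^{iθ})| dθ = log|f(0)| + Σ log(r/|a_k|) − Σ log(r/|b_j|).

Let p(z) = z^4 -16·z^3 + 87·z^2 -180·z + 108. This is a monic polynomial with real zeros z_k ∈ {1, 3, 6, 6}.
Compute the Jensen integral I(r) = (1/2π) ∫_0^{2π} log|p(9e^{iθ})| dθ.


Zeros: 1, 3, 6, 6; r = 9.
Inside |z| < r: 1, 3, 6, 6. Outside (|z| ≥ r): ∅.
p(0) = 108, so log|p(0)| = log(108) = 4.6821.
Apply Jensen: I(r) = log|p(0)| + Σ_k log(r/|z_k|), summed over zeros inside |z| < r.
  log(r/|z_k|) for z_k = 1: log(9/1) = 2.1972
  log(r/|z_k|) for z_k = 3: log(9/3) = 1.0986
  log(r/|z_k|) for z_k = 6: log(9/6) = 0.4055
  log(r/|z_k|) for z_k = 6: log(9/6) = 0.4055
Sum over inside zeros: 4.1068.
I(r) = log|p(0)| + (inside sum) = 4.6821 + 4.1068 = 8.7889.
Closed form (all zeros inside, monic): I(r) = n·log(r) = 4·log(9) = 8.7889. ✓

I(r) ≈ 8.7889.


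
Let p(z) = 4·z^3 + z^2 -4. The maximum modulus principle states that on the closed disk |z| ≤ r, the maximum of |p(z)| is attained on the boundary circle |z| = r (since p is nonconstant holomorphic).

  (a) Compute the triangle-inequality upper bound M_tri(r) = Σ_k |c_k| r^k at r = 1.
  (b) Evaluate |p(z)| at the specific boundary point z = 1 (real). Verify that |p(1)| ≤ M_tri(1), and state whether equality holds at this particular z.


Coefficients: c_0 = -4, c_1 = 0, c_2 = 1, c_3 = 4. Radius r = 1.
Part (a). Triangle bound: M_tri(r) = Σ_k |c_k| r^k
  = |-4|·1^0 + |0|·1^1 + |1|·1^2 + |4|·1^3
  = 4 + 0 + 1 + 4 = 9.
This bounds M(r) := max_{|z|=r} |p(z)| from above; equality holds iff all terms c_k z^k can be made to align in phase at a single z on |z|=r.
Part (b). At z = 1 (real, on the circle |z| = r):
  p(1) = (-4)·1^0 + (0)·1^1 + (1)·1^2 + (4)·1^3 = 1.
  |p(1)| = 1.
Check: |p(1)| = 1 ≤ 9 = M_tri(1). ✓ Equality does not hold at z = 1 (the coefficients have mixed signs, so the terms do not all align in phase there).

M_tri(1) = 9; |p(1)| = 1; equality at z=1: no.


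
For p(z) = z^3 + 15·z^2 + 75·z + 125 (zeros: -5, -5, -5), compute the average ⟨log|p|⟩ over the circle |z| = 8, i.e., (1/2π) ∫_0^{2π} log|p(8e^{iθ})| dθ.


Zeros: -5, -5, -5; r = 8.
Inside |z| < r: -5, -5, -5. Outside (|z| ≥ r): ∅.
p(0) = 125, so log|p(0)| = log(125) = 4.8283.
Apply Jensen: I(r) = log|p(0)| + Σ_k log(r/|z_k|), summed over zeros inside |z| < r.
  log(r/|z_k|) for z_k = -5: log(8/5) = 0.4700
  log(r/|z_k|) for z_k = -5: log(8/5) = 0.4700
  log(r/|z_k|) for z_k = -5: log(8/5) = 0.4700
Sum over inside zeros: 1.4100.
I(r) = log|p(0)| + (inside sum) = 4.8283 + 1.4100 = 6.2383.
Closed form (all zeros inside, monic): I(r) = n·log(r) = 3·log(8) = 6.2383. ✓

I(r) ≈ 6.2383.


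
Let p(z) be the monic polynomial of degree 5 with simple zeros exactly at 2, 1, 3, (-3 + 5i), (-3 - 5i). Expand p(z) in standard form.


The polynomial is p(z) = ∏_{α ∈ S} (z − α), where S = {2, 1, 3, (-3 + 5i), (-3 - 5i)}.
Expanding the product yields: p(z) = z^5 + 9·z^3 -144·z^2 + 338·z -204.
Note conjugate pairs combine to real quadratics: (z − (-3+5i))(z − (-3−5i)) = z² + 6z + 34.
The resulting polynomial has degree 5 and real coefficients as required.

p(z) = z^5 + 9·z^3 -144·z^2 + 338·z -204.


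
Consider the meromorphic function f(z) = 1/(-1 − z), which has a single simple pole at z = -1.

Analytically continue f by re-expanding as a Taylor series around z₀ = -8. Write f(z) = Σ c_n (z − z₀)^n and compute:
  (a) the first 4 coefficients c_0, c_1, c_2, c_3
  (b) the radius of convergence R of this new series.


Let w = z − z₀, so z = z₀ + w.
Then -1 − z = -1 − (z₀ + w) = (-1 − z₀) − w = 7 − w.
f(z) = 1/(7 − w) = (1/(7)) · 1/(1 − w/(7)) = Σ_{n≥0} w^n / (7)^(n+1).
So c_n = 1/(7)^(n+1):
  c_0 = 1/(7)^1 = 1/7.
  c_1 = 1/(7)^2 = 1/49.
  c_2 = 1/(7)^3 = 1/343.
  c_3 = 1/(7)^4 = 1/2401.
The series is valid for |w/d| < 1, i.e. |z − z₀| < |d|.
Radius of convergence: R = |-1 − z₀| = |7| = 7 (distance from z₀ to the singularity z = -1).

c_0 = 1/7, c_1 = 1/49, c_2 = 1/343, c_3 = 1/2401; R = 7.


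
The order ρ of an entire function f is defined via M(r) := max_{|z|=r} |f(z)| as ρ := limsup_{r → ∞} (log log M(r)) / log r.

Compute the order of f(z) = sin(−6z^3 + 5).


Write sin(w) = (e^{iw} ± e^{−iw})/(2 or 2i), so |sin(w)| ≤ e^{|w|}. With w = −6z^3 + 5, |w| ≤ 6r^3 + 5 on |z|=r, giving M(r) ≤ e^{6r^3 + 5} and ρ ≤ 3. For the lower bound, choose z on |z|=r with -6z^3 purely imaginary of modulus 6r^3; then |sin(−6z^3 + 5)| grows like e^{6r^3}/2, so ρ ≥ 3. Hence ρ = 3.
Therefore ρ = 3.

Order ρ = 3.


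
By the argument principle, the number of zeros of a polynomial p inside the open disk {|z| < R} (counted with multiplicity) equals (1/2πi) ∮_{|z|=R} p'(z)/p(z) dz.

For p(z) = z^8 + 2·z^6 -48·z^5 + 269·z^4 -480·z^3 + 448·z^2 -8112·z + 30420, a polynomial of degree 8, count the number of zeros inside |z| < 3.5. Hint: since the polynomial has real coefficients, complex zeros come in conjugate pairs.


The zeros of p are: (2 + 3i), (2 - 3i), (-3 + 3i), (-3 - 3i), (-2 + 3i), (-2 - 3i), (3 + 1i), (3 - 1i).
Their magnitudes are: 3.606, 3.606, 4.243, 4.243, 3.606, 3.606, 3.162, 3.162.
Zeros with |z| < R = 3.5: (3 + 1i), (3 - 1i).
Count = 2.
By the argument principle, (1/2πi) ∮_{|z|=R} p'(z)/p(z) dz equals exactly this count.

Number of zeros inside |z| < 3.5: 2.


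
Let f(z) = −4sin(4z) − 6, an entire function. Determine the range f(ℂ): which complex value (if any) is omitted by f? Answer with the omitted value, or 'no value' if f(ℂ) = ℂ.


Little Picard bounds the complement of f(ℂ) to at most one point.
sin is entire and surjective onto ℂ: for every w ∈ ℂ, sin(ζ) = w has a solution ζ ∈ ℂ (e.g., via the complex inverse arcsin). With ζ = 4z this gives z = ζ/(4). Then -4·sin(4z) takes every value in -4·ℂ = ℂ, and adding -6 is a bijection of ℂ. So f is surjective and omits no value. (Note: only on the real line is sin bounded by [−1, 1].)

Omitted value: no value.


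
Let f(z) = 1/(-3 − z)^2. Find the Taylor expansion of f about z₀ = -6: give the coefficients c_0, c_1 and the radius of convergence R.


Let w = z − z₀, so z = z₀ + w.
Then -3 − z = -3 − (z₀ + w) = (-3 − z₀) − w = 3 − w.
f(z) = 1/(3 − w)^2 = (1/(3)^2) · (1 − w/(3))^{−2}.
By the binomial series (1−u)^{−2} = Σ_{n≥0} C(n+1, 1) u^n for |u|<1, with u = w/(3):
  c_n = C(n+1, 1) / (3)^(n+2).
  c_0 = 1/(3)^2 = 1/9.
  c_1 = 2/(3)^3 = 2/27.
The series is valid for |w/d| < 1, i.e. |z − z₀| < |d|.
Radius of convergence: R = |-3 − z₀| = |3| = 3 (distance from z₀ to the singularity z = -3).

c_0 = 1/9, c_1 = 2/27; R = 3.


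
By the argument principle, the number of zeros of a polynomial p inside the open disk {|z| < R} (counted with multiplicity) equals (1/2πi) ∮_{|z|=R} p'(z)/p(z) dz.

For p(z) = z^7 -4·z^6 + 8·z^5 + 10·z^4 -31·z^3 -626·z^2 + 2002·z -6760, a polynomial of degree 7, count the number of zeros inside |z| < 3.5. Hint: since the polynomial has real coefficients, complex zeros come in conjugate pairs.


The zeros of p are: (1 + 3i), (1 - 3i), (-3 + 2i), (-3 - 2i), (2 + 3i), (2 - 3i), 4.
Their magnitudes are: 3.162, 3.162, 3.606, 3.606, 3.606, 3.606, 4.
Zeros with |z| < R = 3.5: (1 + 3i), (1 - 3i).
Count = 2.
By the argument principle, (1/2πi) ∮_{|z|=R} p'(z)/p(z) dz equals exactly this count.

Number of zeros inside |z| < 3.5: 2.


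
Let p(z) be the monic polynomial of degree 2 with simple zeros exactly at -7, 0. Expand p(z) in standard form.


The polynomial is p(z) = ∏_{α ∈ S} (z − α), where S = {-7, 0}.
Expanding the product yields: p(z) = z^2 + 7·z.
The resulting polynomial has degree 2 and real coefficients as required.

p(z) = z^2 + 7·z.


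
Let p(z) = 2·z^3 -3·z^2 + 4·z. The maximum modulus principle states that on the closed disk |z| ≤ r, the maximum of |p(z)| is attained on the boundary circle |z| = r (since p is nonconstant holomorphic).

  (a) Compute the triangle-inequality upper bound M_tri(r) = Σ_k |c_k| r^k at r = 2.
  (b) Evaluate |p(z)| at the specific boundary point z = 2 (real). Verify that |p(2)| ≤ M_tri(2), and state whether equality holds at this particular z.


Coefficients: c_0 = 0, c_1 = 4, c_2 = -3, c_3 = 2. Radius r = 2.
Part (a). Triangle bound: M_tri(r) = Σ_k |c_k| r^k
  = |0|·2^0 + |4|·2^1 + |-3|·2^2 + |2|·2^3
  = 0 + 8 + 12 + 16 = 36.
This bounds M(r) := max_{|z|=r} |p(z)| from above; equality holds iff all terms c_k z^k can be made to align in phase at a single z on |z|=r.
Part (b). At z = 2 (real, on the circle |z| = r):
  p(2) = (0)·2^0 + (4)·2^1 + (-3)·2^2 + (2)·2^3 = 12.
  |p(2)| = 12.
Check: |p(2)| = 12 ≤ 36 = M_tri(2). ✓ Equality does not hold at z = 2 (the coefficients have mixed signs, so the terms do not all align in phase there).

M_tri(2) = 36; |p(2)| = 12; equality at z=2: no.


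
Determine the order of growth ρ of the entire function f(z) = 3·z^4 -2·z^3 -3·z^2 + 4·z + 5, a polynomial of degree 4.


|f(z)| ≤ Σ|c_k|·r^k = O(r^4) as r → ∞. Polynomial growth is O(e^{r^ε}) for every ε > 0 (since r^4/e^{r^ε} → 0), so ρ ≤ ε for all ε > 0, i.e. ρ = 0. Every nonconstant polynomial has order 0.
Therefore ρ = 0.

Order ρ = 0.


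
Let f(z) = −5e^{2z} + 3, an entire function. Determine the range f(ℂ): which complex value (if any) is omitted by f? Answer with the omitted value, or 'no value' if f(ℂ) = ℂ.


Little Picard bounds the complement of f(ℂ) to at most one point.
e^{2z} is never zero on ℂ, so -5·e^{2z} takes every value in ℂ ∖ {0}. Adding 3 shifts the range to ℂ ∖ {3}. Thus f omits exactly the value 3.

Omitted value: 3.


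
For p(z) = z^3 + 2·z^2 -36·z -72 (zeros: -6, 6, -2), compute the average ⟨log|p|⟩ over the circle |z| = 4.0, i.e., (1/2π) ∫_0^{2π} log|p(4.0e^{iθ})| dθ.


Zeros: -6, -2, 6; r = 4.0.
Inside |z| < r: -2. Outside (|z| ≥ r): -6, 6.
p(0) = -72, so log|p(0)| = log(72) = 4.2767.
Apply Jensen: I(r) = log|p(0)| + Σ_k log(r/|z_k|), summed over zeros inside |z| < r.
  log(r/|z_k|) for z_k = -2: log(4.0/2) = 0.6931
  Outside zeros (-6, 6) contribute nothing to the Jensen sum.
Sum over inside zeros: 0.6931.
I(r) = log|p(0)| + (inside sum) = 4.2767 + 0.6931 = 4.9698.
Note: since some zeros are outside |z| ≤ r, the simplified n·log(r) form does NOT apply — only the inside zeros contribute.

I(r) ≈ 4.9698.


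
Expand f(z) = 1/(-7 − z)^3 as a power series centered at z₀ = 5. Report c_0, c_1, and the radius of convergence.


Let w = z − z₀, so z = z₀ + w.
Then -7 − z = -7 − (z₀ + w) = (-7 − z₀) − w = -12 − w.
f(z) = 1/(-12 − w)^3 = (1/(-12)^3) · (1 − w/(-12))^{−3}.
By the binomial series (1−u)^{−3} = Σ_{n≥0} C(n+2, 2) u^n for |u|<1, with u = w/(-12):
  c_n = C(n+2, 2) / (-12)^(n+3).
  c_0 = 1/(-12)^3 = -1/1728.
  c_1 = 3/(-12)^4 = 1/6912.
The series is valid for |w/d| < 1, i.e. |z − z₀| < |d|.
Radius of convergence: R = |-7 − z₀| = |-12| = 12 (distance from z₀ to the singularity z = -7).

c_0 = -1/1728, c_1 = 1/6912; R = 12.


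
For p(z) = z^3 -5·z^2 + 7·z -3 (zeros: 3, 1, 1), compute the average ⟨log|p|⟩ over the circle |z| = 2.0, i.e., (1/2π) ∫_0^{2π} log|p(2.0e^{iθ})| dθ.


Zeros: 1, 1, 3; r = 2.0.
Inside |z| < r: 1, 1. Outside (|z| ≥ r): 3.
p(0) = -3, so log|p(0)| = log(3) = 1.0986.
Apply Jensen: I(r) = log|p(0)| + Σ_k log(r/|z_k|), summed over zeros inside |z| < r.
  log(r/|z_k|) for z_k = 1: log(2.0/1) = 0.6931
  log(r/|z_k|) for z_k = 1: log(2.0/1) = 0.6931
  Outside zeros (3) contribute nothing to the Jensen sum.
Sum over inside zeros: 1.3863.
I(r) = log|p(0)| + (inside sum) = 1.0986 + 1.3863 = 2.4849.
Note: since some zeros are outside |z| ≤ r, the simplified n·log(r) form does NOT apply — only the inside zeros contribute.

I(r) ≈ 2.4849.
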